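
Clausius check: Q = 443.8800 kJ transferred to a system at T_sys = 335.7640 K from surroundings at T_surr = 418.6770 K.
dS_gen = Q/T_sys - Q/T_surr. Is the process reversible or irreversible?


dS_sys = 443.8800/335.7640 = 1.3220 kJ/K
dS_surr = -443.8800/418.6770 = -1.0602 kJ/K
dS_gen = 1.3220 - 1.0602 = 0.2618 kJ/K (irreversible)

dS_gen = 0.2618 kJ/K, irreversible


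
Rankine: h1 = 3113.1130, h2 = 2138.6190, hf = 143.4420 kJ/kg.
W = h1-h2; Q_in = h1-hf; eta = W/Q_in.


W = 974.4940 kJ/kg
Q_in = 2969.6710 kJ/kg
eta = 0.3281 = 32.8149%

eta = 32.8149%


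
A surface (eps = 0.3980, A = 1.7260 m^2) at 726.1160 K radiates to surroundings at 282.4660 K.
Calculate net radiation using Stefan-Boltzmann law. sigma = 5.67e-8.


T^4 = 2.7799e+11
Tsurr^4 = 6.3660e+09
Q = 0.3980 * 5.67e-8 * 1.7260 * 2.7162e+11 = 10579.6144 W

10579.6144 W


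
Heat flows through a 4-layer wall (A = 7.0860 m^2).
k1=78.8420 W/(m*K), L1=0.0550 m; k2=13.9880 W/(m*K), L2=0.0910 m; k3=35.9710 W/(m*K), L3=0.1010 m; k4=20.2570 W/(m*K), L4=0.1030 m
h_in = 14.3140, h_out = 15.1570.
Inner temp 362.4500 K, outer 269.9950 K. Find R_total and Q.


R_conv_in = 1/(14.3140*7.0860) = 0.0099
R_1 = 0.0550/(78.8420*7.0860) = 9.8447e-05
R_2 = 0.0910/(13.9880*7.0860) = 0.0009
R_3 = 0.1010/(35.9710*7.0860) = 0.0004
R_4 = 0.1030/(20.2570*7.0860) = 0.0007
R_conv_out = 1/(15.1570*7.0860) = 0.0093
R_total = 0.0213 K/W
Q = 92.4550 / 0.0213 = 4340.5631 W

R_total = 0.0213 K/W, Q = 4340.5631 W


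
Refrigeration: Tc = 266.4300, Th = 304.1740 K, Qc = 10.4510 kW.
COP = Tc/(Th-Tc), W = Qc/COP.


COP = 266.4300 / 37.7440 = 7.0589
W = 10.4510 / 7.0589 = 1.4805 kW

COP = 7.0589, W = 1.4805 kW


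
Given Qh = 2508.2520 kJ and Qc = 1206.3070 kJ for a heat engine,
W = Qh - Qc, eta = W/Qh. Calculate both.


W = 2508.2520 - 1206.3070 = 1301.9450 kJ
eta = 1301.9450 / 2508.2520 = 0.5191 = 51.9065%

W = 1301.9450 kJ, eta = 51.9065%


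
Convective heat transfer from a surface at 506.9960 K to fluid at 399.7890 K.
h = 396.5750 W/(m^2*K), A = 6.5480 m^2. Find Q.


dT = 107.2070 K
Q = 396.5750 * 6.5480 * 107.2070 = 278392.2537 W

278392.2537 W


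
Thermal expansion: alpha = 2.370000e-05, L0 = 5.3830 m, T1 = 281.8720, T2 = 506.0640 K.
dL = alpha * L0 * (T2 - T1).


dT = 224.1920 K
dL = 2.370000e-05 * 5.3830 * 224.1920 = 0.028602 m
L_final = 5.411602 m

dL = 0.028602 m


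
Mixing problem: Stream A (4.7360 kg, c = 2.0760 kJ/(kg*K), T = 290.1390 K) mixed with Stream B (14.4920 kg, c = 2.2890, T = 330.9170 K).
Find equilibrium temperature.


num = 13829.8690
den = 43.0041
Tf = 321.5940 K

321.5940 K


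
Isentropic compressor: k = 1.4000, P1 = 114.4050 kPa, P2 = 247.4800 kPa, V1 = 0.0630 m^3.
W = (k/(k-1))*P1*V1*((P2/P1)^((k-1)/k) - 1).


(k-1)/k = 0.2857
(P2/P1)^exp = 1.2466
W = 3.5000 * 114.4050 * 0.0630 * (1.2466 - 1) = 6.2218 kJ

6.2218 kJ


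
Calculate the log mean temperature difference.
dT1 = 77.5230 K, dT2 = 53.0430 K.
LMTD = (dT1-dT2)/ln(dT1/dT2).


dT1/dT2 = 1.4615
ln(dT1/dT2) = 0.3795
LMTD = 24.4800 / 0.3795 = 64.5107 K

64.5107 K


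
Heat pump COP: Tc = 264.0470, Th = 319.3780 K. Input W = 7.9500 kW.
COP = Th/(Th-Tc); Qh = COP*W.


COP = 319.3780 / 55.3310 = 5.7721
Qh = 5.7721 * 7.9500 = 45.8885 kW

COP = 5.7721, Qh = 45.8885 kW


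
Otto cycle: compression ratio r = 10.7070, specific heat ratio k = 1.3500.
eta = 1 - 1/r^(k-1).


r^(k-1) = 2.2929
eta = 1 - 1/2.2929 = 0.5639 = 56.3870%

56.3870%


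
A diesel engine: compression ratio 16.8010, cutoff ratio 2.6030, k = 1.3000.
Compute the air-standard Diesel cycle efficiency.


r^(k-1) = 2.3313
rc^k = 3.4683
eta = 0.4919 = 49.1934%

49.1934%


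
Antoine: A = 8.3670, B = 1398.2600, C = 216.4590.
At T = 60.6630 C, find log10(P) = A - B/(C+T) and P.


C+T = 277.1220
B/(C+T) = 5.0456
log10(P) = 8.3670 - 5.0456 = 3.3214
P = 10^3.3214 = 2095.8116 mmHg

2095.8116 mmHg


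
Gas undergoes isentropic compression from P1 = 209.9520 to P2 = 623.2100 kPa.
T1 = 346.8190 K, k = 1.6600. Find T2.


(k-1)/k = 0.3976
(P2/P1)^exp = 1.5412
T2 = 346.8190 * 1.5412 = 534.5275 K

534.5275 K


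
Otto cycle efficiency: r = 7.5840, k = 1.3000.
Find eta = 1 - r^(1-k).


r^(k-1) = 1.8364
eta = 1 - 1/1.8364 = 0.4555 = 45.5459%

45.5459%


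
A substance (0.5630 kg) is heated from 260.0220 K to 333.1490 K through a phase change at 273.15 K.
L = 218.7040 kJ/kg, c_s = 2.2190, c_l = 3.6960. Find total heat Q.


Q1 (sensible, solid) = 0.5630 * 2.2190 * 13.1280 = 16.4008 kJ
Q2 (latent) = 0.5630 * 218.7040 = 123.1304 kJ
Q3 (sensible, liquid) = 0.5630 * 3.6960 * 59.9990 = 124.8488 kJ
Q_total = 264.3799 kJ

264.3799 kJ


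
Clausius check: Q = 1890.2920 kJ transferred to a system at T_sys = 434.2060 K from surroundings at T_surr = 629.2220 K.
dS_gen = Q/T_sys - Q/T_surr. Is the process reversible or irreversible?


dS_sys = 1890.2920/434.2060 = 4.3534 kJ/K
dS_surr = -1890.2920/629.2220 = -3.0042 kJ/K
dS_gen = 4.3534 - 3.0042 = 1.3493 kJ/K (irreversible)

dS_gen = 1.3493 kJ/K, irreversible


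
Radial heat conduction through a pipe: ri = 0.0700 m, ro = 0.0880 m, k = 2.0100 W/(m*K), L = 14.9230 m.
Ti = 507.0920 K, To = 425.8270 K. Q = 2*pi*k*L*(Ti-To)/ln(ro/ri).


dT = 81.2650 K
ln(ro/ri) = 0.2288
Q = 2*pi*2.0100*14.9230*81.2650 / 0.2288 = 66926.8957 W

66926.8957 W


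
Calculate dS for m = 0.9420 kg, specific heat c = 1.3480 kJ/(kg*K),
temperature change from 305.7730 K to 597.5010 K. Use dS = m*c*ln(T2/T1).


T2/T1 = 1.9541
ln(T2/T1) = 0.6699
dS = 0.9420 * 1.3480 * 0.6699 = 0.8507 kJ/K

0.8507 kJ/K


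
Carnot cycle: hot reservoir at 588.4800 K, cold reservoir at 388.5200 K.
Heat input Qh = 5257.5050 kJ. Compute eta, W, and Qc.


eta = 1 - 388.5200/588.4800 = 0.3398
W = 0.3398 * 5257.5050 = 1786.4510 kJ
Qc = 5257.5050 - 1786.4510 = 3471.0540 kJ

eta = 33.9791%, W = 1786.4510 kJ, Qc = 3471.0540 kJ


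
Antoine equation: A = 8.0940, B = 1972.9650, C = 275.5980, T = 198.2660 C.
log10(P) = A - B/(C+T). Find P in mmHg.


C+T = 473.8640
B/(C+T) = 4.1636
log10(P) = 8.0940 - 4.1636 = 3.9304
P = 10^3.9304 = 8519.8505 mmHg

8519.8505 mmHg


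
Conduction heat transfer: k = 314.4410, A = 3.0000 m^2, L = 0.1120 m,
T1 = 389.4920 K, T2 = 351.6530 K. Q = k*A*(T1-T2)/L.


dT = 37.8390 K
Q = 314.4410 * 3.0000 * 37.8390 / 0.1120 = 318699.9910 W

318699.9910 W


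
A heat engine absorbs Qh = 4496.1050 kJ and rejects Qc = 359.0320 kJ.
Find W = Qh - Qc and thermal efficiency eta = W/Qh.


W = 4496.1050 - 359.0320 = 4137.0730 kJ
eta = 4137.0730 / 4496.1050 = 0.9201 = 92.0146%

W = 4137.0730 kJ, eta = 92.0146%


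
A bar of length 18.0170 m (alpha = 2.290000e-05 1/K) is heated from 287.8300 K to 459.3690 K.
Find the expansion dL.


dT = 171.5390 K
dL = 2.290000e-05 * 18.0170 * 171.5390 = 0.070775 m
L_final = 18.087775 m

dL = 0.070775 m


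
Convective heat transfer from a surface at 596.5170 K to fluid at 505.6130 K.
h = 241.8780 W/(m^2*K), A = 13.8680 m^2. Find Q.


dT = 90.9040 K
Q = 241.8780 * 13.8680 * 90.9040 = 304925.1145 W

304925.1145 W


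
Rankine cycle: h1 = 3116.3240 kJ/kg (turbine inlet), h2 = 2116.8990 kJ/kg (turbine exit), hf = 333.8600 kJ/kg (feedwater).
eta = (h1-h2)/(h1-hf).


W = 999.4250 kJ/kg
Q_in = 2782.4640 kJ/kg
eta = 0.3592 = 35.9187%

eta = 35.9187%


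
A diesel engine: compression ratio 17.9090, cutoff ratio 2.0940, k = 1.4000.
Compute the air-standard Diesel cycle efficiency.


r^(k-1) = 3.1712
rc^k = 2.8143
eta = 0.6265 = 62.6466%

62.6466%


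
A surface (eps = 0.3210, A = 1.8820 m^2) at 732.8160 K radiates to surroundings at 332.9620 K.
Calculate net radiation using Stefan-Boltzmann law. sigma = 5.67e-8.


T^4 = 2.8839e+11
Tsurr^4 = 1.2291e+10
Q = 0.3210 * 5.67e-8 * 1.8820 * 2.7610e+11 = 9457.4157 W

9457.4157 W


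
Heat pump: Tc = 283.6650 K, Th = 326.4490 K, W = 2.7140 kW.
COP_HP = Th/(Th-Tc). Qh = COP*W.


COP = 326.4490 / 42.7840 = 7.6302
Qh = 7.6302 * 2.7140 = 20.7083 kW

COP = 7.6302, Qh = 20.7083 kW


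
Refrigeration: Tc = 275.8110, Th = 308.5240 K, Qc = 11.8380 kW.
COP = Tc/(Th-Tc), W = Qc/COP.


COP = 275.8110 / 32.7130 = 8.4312
W = 11.8380 / 8.4312 = 1.4041 kW

COP = 8.4312, W = 1.4041 kW


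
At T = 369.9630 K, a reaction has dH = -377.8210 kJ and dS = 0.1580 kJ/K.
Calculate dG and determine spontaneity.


T*dS = 369.9630 * 0.1580 = 58.4542 kJ
dG = -377.8210 - 58.4542 = -436.2752 kJ (spontaneous)

dG = -436.2752 kJ, spontaneous


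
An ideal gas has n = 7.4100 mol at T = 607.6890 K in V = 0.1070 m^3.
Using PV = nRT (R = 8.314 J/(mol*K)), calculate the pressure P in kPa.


P = nRT/V = 7.4100 * 8.314 * 607.6890 / 0.1070
= 37437.7382 / 0.1070 = 349885.4040 Pa = 349.8854 kPa

349.8854 kPa


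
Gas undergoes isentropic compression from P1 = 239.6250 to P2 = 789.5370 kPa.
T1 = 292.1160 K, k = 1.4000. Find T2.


(k-1)/k = 0.2857
(P2/P1)^exp = 1.4059
T2 = 292.1160 * 1.4059 = 410.6858 K

410.6858 K


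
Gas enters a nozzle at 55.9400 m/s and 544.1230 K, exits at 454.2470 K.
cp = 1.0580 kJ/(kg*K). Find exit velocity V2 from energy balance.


dT = 89.8760 K
2*cp*1000*dT = 190177.6160
V1^2 = 3129.2836
V2 = sqrt(193306.8996) = 439.6668 m/s

439.6668 m/s


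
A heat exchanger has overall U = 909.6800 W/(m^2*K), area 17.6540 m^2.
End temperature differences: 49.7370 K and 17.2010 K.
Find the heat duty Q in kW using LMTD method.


LMTD = 30.6428 K
Q = 909.6800 * 17.6540 * 30.6428 = 492108.3483 W = 492.1083 kW

492.1083 kW


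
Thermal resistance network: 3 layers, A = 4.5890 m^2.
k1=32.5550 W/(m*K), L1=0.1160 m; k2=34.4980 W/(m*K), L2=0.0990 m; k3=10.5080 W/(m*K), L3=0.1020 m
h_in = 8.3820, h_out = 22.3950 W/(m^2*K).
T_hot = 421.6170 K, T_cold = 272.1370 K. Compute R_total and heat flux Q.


R_conv_in = 1/(8.3820*4.5890) = 0.0260
R_1 = 0.1160/(32.5550*4.5890) = 0.0008
R_2 = 0.0990/(34.4980*4.5890) = 0.0006
R_3 = 0.1020/(10.5080*4.5890) = 0.0021
R_conv_out = 1/(22.3950*4.5890) = 0.0097
R_total = 0.0392 K/W
Q = 149.4800 / 0.0392 = 3808.8799 W

R_total = 0.0392 K/W, Q = 3808.8799 W


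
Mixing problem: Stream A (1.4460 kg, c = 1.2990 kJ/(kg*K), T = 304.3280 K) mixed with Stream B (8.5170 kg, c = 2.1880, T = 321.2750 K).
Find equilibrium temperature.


num = 6558.6583
den = 20.5136
Tf = 319.7232 K

319.7232 K


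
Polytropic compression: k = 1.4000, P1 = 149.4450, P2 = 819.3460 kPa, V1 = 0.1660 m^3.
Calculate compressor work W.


(k-1)/k = 0.2857
(P2/P1)^exp = 1.6261
W = 3.5000 * 149.4450 * 0.1660 * (1.6261 - 1) = 54.3600 kJ

54.3600 kJ


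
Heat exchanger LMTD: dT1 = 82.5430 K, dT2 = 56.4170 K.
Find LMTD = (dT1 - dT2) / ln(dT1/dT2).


dT1/dT2 = 1.4631
ln(dT1/dT2) = 0.3805
LMTD = 26.1260 / 0.3805 = 68.6535 K

68.6535 K


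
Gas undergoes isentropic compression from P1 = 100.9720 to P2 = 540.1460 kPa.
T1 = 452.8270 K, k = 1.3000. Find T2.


(k-1)/k = 0.2308
(P2/P1)^exp = 1.4726
T2 = 452.8270 * 1.4726 = 666.8128 K

666.8128 K


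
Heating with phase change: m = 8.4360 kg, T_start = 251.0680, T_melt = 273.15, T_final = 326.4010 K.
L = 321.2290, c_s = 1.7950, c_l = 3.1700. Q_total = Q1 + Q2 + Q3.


Q1 (sensible, solid) = 8.4360 * 1.7950 * 22.0820 = 334.3793 kJ
Q2 (latent) = 8.4360 * 321.2290 = 2709.8878 kJ
Q3 (sensible, liquid) = 8.4360 * 3.1700 * 53.2510 = 1424.0446 kJ
Q_total = 4468.3118 kJ

4468.3118 kJ


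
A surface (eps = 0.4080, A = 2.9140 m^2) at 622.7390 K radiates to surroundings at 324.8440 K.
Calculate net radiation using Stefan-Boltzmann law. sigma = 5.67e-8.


T^4 = 1.5039e+11
Tsurr^4 = 1.1135e+10
Q = 0.4080 * 5.67e-8 * 2.9140 * 1.3926e+11 = 9387.4699 W

9387.4699 W


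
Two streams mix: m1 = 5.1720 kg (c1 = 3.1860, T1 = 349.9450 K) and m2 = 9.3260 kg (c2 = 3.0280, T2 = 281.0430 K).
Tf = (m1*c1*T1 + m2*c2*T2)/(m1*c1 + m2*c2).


num = 13702.8002
den = 44.7171
Tf = 306.4330 K

306.4330 K


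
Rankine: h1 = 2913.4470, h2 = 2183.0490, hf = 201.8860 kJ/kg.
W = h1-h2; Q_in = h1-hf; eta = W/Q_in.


W = 730.3980 kJ/kg
Q_in = 2711.5610 kJ/kg
eta = 0.2694 = 26.9364%

eta = 26.9364%


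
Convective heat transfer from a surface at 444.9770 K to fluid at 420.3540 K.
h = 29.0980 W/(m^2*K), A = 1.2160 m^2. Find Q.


dT = 24.6230 K
Q = 29.0980 * 1.2160 * 24.6230 = 871.2397 W

871.2397 W


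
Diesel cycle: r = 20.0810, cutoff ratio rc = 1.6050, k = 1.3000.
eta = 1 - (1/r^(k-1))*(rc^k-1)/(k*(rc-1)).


r^(k-1) = 2.4594
rc^k = 1.8498
eta = 0.5607 = 56.0694%

56.0694%


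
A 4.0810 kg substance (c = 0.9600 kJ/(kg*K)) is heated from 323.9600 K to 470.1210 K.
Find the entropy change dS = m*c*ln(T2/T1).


T2/T1 = 1.4512
ln(T2/T1) = 0.3724
dS = 4.0810 * 0.9600 * 0.3724 = 1.4589 kJ/K

1.4589 kJ/K


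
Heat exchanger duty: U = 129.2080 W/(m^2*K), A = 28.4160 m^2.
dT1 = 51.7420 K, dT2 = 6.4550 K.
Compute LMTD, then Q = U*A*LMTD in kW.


LMTD = 21.7578 K
Q = 129.2080 * 28.4160 * 21.7578 = 79885.3718 W = 79.8854 kW

79.8854 kW


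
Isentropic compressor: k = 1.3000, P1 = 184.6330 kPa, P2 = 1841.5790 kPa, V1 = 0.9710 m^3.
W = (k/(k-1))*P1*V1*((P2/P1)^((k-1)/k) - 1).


(k-1)/k = 0.2308
(P2/P1)^exp = 1.7002
W = 4.3333 * 184.6330 * 0.9710 * (1.7002 - 1) = 544.0007 kJ

544.0007 kJ


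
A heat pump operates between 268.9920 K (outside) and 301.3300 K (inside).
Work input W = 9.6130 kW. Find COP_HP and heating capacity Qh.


COP = 301.3300 / 32.3380 = 9.3181
Qh = 9.3181 * 9.6130 = 89.5753 kW

COP = 9.3181, Qh = 89.5753 kW


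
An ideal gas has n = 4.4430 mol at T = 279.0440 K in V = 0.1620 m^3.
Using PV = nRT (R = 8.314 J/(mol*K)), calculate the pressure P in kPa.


P = nRT/V = 4.4430 * 8.314 * 279.0440 / 0.1620
= 10307.6348 / 0.1620 = 63627.3752 Pa = 63.6274 kPa

63.6274 kPa


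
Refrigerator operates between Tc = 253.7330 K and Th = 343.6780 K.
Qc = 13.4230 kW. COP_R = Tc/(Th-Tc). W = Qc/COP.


COP = 253.7330 / 89.9450 = 2.8210
W = 13.4230 / 2.8210 = 4.7583 kW

COP = 2.8210, W = 4.7583 kW


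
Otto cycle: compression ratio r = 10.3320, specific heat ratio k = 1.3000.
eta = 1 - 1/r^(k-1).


r^(k-1) = 2.0149
eta = 1 - 1/2.0149 = 0.5037 = 50.3700%

50.3700%


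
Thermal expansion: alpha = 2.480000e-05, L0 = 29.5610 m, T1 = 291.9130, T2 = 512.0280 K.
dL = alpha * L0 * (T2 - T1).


dT = 220.1150 K
dL = 2.480000e-05 * 29.5610 * 220.1150 = 0.161369 m
L_final = 29.722369 m

dL = 0.161369 m


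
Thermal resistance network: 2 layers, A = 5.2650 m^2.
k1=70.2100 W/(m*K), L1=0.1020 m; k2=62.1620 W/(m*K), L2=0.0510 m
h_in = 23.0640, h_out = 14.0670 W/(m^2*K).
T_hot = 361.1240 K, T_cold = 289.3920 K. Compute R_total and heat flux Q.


R_conv_in = 1/(23.0640*5.2650) = 0.0082
R_1 = 0.1020/(70.2100*5.2650) = 0.0003
R_2 = 0.0510/(62.1620*5.2650) = 0.0002
R_conv_out = 1/(14.0670*5.2650) = 0.0135
R_total = 0.0222 K/W
Q = 71.7320 / 0.0222 = 3235.7058 W

R_total = 0.0222 K/W, Q = 3235.7058 W


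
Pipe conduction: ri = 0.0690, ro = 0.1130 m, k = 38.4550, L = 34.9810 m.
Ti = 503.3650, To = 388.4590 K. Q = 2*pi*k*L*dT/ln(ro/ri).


dT = 114.9060 K
ln(ro/ri) = 0.4933
Q = 2*pi*38.4550*34.9810*114.9060 / 0.4933 = 1968851.4364 W

1968851.4364 W


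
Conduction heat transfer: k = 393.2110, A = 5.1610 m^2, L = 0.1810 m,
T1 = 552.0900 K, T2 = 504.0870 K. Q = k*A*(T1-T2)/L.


dT = 48.0030 K
Q = 393.2110 * 5.1610 * 48.0030 / 0.1810 = 538206.9762 W

538206.9762 W


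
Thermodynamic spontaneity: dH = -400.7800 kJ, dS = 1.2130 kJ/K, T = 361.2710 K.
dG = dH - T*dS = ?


T*dS = 361.2710 * 1.2130 = 438.2217 kJ
dG = -400.7800 - 438.2217 = -839.0017 kJ (spontaneous)

dG = -839.0017 kJ, spontaneous


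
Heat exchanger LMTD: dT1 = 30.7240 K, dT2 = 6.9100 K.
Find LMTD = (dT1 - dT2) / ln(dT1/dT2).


dT1/dT2 = 4.4463
ln(dT1/dT2) = 1.4921
LMTD = 23.8140 / 1.4921 = 15.9603 K

15.9603 K


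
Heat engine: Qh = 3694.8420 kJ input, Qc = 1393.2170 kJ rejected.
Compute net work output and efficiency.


W = 3694.8420 - 1393.2170 = 2301.6250 kJ
eta = 2301.6250 / 3694.8420 = 0.6229 = 62.2929%

W = 2301.6250 kJ, eta = 62.2929%


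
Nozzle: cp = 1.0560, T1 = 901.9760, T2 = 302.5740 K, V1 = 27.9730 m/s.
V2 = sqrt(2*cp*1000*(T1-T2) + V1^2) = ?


dT = 599.4020 K
2*cp*1000*dT = 1265937.0240
V1^2 = 782.4887
V2 = sqrt(1266719.5127) = 1125.4863 m/s

1125.4863 m/s


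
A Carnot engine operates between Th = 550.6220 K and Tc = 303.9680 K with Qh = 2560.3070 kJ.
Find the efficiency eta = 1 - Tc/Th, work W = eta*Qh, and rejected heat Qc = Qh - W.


eta = 1 - 303.9680/550.6220 = 0.4480
W = 0.4480 * 2560.3070 = 1146.9029 kJ
Qc = 2560.3070 - 1146.9029 = 1413.4041 kJ

eta = 44.7955%, W = 1146.9029 kJ, Qc = 1413.4041 kJ


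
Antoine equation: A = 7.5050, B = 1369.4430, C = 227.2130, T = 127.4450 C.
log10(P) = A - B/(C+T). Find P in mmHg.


C+T = 354.6580
B/(C+T) = 3.8613
log10(P) = 7.5050 - 3.8613 = 3.6437
P = 10^3.6437 = 4402.4474 mmHg

4402.4474 mmHg


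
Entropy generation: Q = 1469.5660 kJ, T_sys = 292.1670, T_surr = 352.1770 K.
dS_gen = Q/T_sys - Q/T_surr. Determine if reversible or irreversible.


dS_sys = 1469.5660/292.1670 = 5.0299 kJ/K
dS_surr = -1469.5660/352.1770 = -4.1728 kJ/K
dS_gen = 5.0299 - 4.1728 = 0.8571 kJ/K (irreversible)

dS_gen = 0.8571 kJ/K, irreversible


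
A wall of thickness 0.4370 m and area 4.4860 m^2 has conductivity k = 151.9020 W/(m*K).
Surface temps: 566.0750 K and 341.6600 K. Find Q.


dT = 224.4150 K
Q = 151.9020 * 4.4860 * 224.4150 / 0.4370 = 349939.6928 W

349939.6928 W


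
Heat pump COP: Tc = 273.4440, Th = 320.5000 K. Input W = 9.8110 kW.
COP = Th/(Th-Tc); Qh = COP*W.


COP = 320.5000 / 47.0560 = 6.8110
Qh = 6.8110 * 9.8110 = 66.8231 kW

COP = 6.8110, Qh = 66.8231 kW


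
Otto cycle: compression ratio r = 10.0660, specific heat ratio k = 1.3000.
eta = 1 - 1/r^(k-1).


r^(k-1) = 1.9992
eta = 1 - 1/1.9992 = 0.4998 = 49.9801%

49.9801%


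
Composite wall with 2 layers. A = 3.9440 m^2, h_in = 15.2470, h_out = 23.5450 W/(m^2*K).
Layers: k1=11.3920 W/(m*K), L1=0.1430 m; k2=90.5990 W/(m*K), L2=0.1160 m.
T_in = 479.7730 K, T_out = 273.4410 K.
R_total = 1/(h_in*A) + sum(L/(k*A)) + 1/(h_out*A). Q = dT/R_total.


R_conv_in = 1/(15.2470*3.9440) = 0.0166
R_1 = 0.1430/(11.3920*3.9440) = 0.0032
R_2 = 0.1160/(90.5990*3.9440) = 0.0003
R_conv_out = 1/(23.5450*3.9440) = 0.0108
R_total = 0.0309 K/W
Q = 206.3320 / 0.0309 = 6676.2074 W

R_total = 0.0309 K/W, Q = 6676.2074 W


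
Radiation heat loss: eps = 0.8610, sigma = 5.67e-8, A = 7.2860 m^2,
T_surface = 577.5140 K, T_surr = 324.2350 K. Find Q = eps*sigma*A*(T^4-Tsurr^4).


T^4 = 1.1124e+11
Tsurr^4 = 1.1052e+10
Q = 0.8610 * 5.67e-8 * 7.2860 * 1.0019e+11 = 35635.1927 W

35635.1927 W


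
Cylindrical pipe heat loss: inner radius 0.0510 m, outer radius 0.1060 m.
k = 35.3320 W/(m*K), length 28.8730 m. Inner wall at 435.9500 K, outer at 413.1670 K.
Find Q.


dT = 22.7830 K
ln(ro/ri) = 0.7316
Q = 2*pi*35.3320*28.8730*22.7830 / 0.7316 = 199603.9923 W

199603.9923 W


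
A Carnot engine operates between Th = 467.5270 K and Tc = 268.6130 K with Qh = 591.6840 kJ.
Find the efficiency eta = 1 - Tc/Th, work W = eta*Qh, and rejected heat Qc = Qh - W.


eta = 1 - 268.6130/467.5270 = 0.4255
W = 0.4255 * 591.6840 = 251.7378 kJ
Qc = 591.6840 - 251.7378 = 339.9462 kJ

eta = 42.5460%, W = 251.7378 kJ, Qc = 339.9462 kJ


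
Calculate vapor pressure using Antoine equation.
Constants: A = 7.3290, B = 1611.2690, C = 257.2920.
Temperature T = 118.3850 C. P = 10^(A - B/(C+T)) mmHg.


C+T = 375.6770
B/(C+T) = 4.2890
log10(P) = 7.3290 - 4.2890 = 3.0400
P = 10^3.0400 = 1096.5431 mmHg

1096.5431 mmHg


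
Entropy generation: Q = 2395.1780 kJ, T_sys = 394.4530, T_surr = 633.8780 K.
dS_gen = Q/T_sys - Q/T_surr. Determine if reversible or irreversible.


dS_sys = 2395.1780/394.4530 = 6.0722 kJ/K
dS_surr = -2395.1780/633.8780 = -3.7786 kJ/K
dS_gen = 6.0722 - 3.7786 = 2.2935 kJ/K (irreversible)

dS_gen = 2.2935 kJ/K, irreversible


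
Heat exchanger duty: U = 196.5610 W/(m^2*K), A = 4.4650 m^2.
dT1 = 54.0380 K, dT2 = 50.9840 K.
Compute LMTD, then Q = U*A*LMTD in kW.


LMTD = 52.4962 K
Q = 196.5610 * 4.4650 * 52.4962 = 46073.0161 W = 46.0730 kW

46.0730 kW


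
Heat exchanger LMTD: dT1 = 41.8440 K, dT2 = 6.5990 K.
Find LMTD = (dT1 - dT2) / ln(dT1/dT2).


dT1/dT2 = 6.3410
ln(dT1/dT2) = 1.8470
LMTD = 35.2450 / 1.8470 = 19.0820 K

19.0820 K


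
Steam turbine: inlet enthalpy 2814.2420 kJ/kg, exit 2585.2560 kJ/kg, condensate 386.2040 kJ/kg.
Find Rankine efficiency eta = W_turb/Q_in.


W = 228.9860 kJ/kg
Q_in = 2428.0380 kJ/kg
eta = 0.0943 = 9.4309%

eta = 9.4309%


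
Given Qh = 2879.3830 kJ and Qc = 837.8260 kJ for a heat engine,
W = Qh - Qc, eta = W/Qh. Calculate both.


W = 2879.3830 - 837.8260 = 2041.5570 kJ
eta = 2041.5570 / 2879.3830 = 0.7090 = 70.9026%

W = 2041.5570 kJ, eta = 70.9026%


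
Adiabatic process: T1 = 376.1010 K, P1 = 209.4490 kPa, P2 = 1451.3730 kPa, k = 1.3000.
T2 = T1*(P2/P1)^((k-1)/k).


(k-1)/k = 0.2308
(P2/P1)^exp = 1.5632
T2 = 376.1010 * 1.5632 = 587.9120 K

587.9120 K


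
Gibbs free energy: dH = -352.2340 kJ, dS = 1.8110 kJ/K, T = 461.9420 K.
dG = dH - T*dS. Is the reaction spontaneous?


T*dS = 461.9420 * 1.8110 = 836.5770 kJ
dG = -352.2340 - 836.5770 = -1188.8110 kJ (spontaneous)

dG = -1188.8110 kJ, spontaneous


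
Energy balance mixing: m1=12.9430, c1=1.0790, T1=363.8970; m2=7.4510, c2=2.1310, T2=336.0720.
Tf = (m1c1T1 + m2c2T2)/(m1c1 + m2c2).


num = 10418.1809
den = 29.8436
Tf = 349.0929 K

349.0929 K


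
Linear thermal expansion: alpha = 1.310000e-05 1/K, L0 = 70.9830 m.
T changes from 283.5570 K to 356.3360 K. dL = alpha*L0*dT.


dT = 72.7790 K
dL = 1.310000e-05 * 70.9830 * 72.7790 = 0.067676 m
L_final = 71.050676 m

dL = 0.067676 m


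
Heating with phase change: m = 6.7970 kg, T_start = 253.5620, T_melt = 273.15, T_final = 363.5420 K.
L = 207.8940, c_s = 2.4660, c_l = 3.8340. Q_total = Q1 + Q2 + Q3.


Q1 (sensible, solid) = 6.7970 * 2.4660 * 19.5880 = 328.3223 kJ
Q2 (latent) = 6.7970 * 207.8940 = 1413.0555 kJ
Q3 (sensible, liquid) = 6.7970 * 3.8340 * 90.3920 = 2355.5882 kJ
Q_total = 4096.9661 kJ

4096.9661 kJ


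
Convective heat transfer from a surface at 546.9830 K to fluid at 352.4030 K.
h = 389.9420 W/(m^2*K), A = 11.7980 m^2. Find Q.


dT = 194.5800 K
Q = 389.9420 * 11.7980 * 194.5800 = 895172.2396 W

895172.2396 W


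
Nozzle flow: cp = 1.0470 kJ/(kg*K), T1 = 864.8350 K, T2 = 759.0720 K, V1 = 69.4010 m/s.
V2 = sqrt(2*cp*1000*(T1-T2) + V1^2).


dT = 105.7630 K
2*cp*1000*dT = 221467.7220
V1^2 = 4816.4988
V2 = sqrt(226284.2208) = 475.6934 m/s

475.6934 m/s


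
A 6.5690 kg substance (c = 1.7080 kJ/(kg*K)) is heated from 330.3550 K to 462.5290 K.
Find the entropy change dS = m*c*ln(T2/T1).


T2/T1 = 1.4001
ln(T2/T1) = 0.3365
dS = 6.5690 * 1.7080 * 0.3365 = 3.7759 kJ/K

3.7759 kJ/K


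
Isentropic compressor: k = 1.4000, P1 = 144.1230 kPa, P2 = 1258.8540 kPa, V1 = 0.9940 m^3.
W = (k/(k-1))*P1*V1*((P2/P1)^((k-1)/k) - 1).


(k-1)/k = 0.2857
(P2/P1)^exp = 1.8575
W = 3.5000 * 144.1230 * 0.9940 * (1.8575 - 1) = 429.9485 kJ

429.9485 kJ


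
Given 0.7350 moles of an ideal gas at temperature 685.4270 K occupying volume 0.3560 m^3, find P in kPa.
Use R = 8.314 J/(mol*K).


P = nRT/V = 0.7350 * 8.314 * 685.4270 / 0.3560
= 4188.5005 / 0.3560 = 11765.4507 Pa = 11.7655 kPa

11.7655 kPa


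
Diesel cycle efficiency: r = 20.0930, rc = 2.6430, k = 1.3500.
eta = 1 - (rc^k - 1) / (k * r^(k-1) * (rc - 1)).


r^(k-1) = 2.8580
rc^k = 3.7139
eta = 0.5719 = 57.1887%

57.1887%


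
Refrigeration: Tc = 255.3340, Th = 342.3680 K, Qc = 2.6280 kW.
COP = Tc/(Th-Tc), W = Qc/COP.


COP = 255.3340 / 87.0340 = 2.9337
W = 2.6280 / 2.9337 = 0.8958 kW

COP = 2.9337, W = 0.8958 kW


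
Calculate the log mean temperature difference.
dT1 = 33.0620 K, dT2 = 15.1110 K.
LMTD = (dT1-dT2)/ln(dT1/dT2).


dT1/dT2 = 2.1879
ln(dT1/dT2) = 0.7830
LMTD = 17.9510 / 0.7830 = 22.9270 K

22.9270 K


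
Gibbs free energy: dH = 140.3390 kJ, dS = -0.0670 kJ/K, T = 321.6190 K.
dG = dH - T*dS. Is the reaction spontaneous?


T*dS = 321.6190 * -0.0670 = -21.5485 kJ
dG = 140.3390 + 21.5485 = 161.8875 kJ (non-spontaneous)

dG = 161.8875 kJ, non-spontaneous


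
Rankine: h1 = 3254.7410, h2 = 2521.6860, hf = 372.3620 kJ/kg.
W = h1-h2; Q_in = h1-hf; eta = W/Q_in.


W = 733.0550 kJ/kg
Q_in = 2882.3790 kJ/kg
eta = 0.2543 = 25.4323%

eta = 25.4323%


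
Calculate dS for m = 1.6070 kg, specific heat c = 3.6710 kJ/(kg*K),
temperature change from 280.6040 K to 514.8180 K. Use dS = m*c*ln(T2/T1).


T2/T1 = 1.8347
ln(T2/T1) = 0.6069
dS = 1.6070 * 3.6710 * 0.6069 = 3.5801 kJ/K

3.5801 kJ/K


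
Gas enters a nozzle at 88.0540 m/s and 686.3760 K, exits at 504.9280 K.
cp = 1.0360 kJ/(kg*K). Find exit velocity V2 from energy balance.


dT = 181.4480 K
2*cp*1000*dT = 375960.2560
V1^2 = 7753.5069
V2 = sqrt(383713.7629) = 619.4463 m/s

619.4463 m/s


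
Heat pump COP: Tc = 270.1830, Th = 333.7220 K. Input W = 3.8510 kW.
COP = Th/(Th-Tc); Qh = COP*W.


COP = 333.7220 / 63.5390 = 5.2522
Qh = 5.2522 * 3.8510 = 20.2264 kW

COP = 5.2522, Qh = 20.2264 kW


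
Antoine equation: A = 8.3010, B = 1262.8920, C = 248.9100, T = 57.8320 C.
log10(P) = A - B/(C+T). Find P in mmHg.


C+T = 306.7420
B/(C+T) = 4.1171
log10(P) = 8.3010 - 4.1171 = 4.1839
P = 10^4.1839 = 15271.6264 mmHg

15271.6264 mmHg


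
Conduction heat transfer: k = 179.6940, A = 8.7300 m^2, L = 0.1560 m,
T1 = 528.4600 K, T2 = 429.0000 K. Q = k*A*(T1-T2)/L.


dT = 99.4600 K
Q = 179.6940 * 8.7300 * 99.4600 / 0.1560 = 1000165.0548 W

1000165.0548 W


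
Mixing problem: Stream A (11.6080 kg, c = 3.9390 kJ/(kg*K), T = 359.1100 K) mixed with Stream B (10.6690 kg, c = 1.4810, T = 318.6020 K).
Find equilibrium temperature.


num = 21454.0770
den = 61.5247
Tf = 348.7067 K

348.7067 K


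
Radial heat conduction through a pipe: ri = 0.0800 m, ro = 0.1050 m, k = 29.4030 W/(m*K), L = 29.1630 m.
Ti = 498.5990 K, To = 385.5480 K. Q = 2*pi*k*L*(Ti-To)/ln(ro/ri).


dT = 113.0510 K
ln(ro/ri) = 0.2719
Q = 2*pi*29.4030*29.1630*113.0510 / 0.2719 = 2239830.0237 W

2239830.0237 W


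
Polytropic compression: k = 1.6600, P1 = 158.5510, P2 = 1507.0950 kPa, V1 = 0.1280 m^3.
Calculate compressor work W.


(k-1)/k = 0.3976
(P2/P1)^exp = 2.4481
W = 2.5152 * 158.5510 * 0.1280 * (2.4481 - 1) = 73.9174 kJ

73.9174 kJ


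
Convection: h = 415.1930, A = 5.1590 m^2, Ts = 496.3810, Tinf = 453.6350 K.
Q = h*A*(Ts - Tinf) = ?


dT = 42.7460 K
Q = 415.1930 * 5.1590 * 42.7460 = 91561.1064 W

91561.1064 W


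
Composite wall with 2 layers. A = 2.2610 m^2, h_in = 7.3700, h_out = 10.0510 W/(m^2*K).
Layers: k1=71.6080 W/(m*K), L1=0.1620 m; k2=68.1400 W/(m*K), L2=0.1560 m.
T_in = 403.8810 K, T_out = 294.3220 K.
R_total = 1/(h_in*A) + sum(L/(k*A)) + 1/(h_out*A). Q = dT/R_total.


R_conv_in = 1/(7.3700*2.2610) = 0.0600
R_1 = 0.1620/(71.6080*2.2610) = 0.0010
R_2 = 0.1560/(68.1400*2.2610) = 0.0010
R_conv_out = 1/(10.0510*2.2610) = 0.0440
R_total = 0.1060 K/W
Q = 109.5590 / 0.1060 = 1033.3016 W

R_total = 0.1060 K/W, Q = 1033.3016 W


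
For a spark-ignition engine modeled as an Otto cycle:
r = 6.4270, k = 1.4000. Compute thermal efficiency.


r^(k-1) = 2.1048
eta = 1 - 1/2.1048 = 0.5249 = 52.4887%

52.4887%


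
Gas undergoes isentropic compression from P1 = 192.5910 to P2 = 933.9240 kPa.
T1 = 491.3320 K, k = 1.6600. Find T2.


(k-1)/k = 0.3976
(P2/P1)^exp = 1.8733
T2 = 491.3320 * 1.8733 = 920.4348 K

920.4348 K


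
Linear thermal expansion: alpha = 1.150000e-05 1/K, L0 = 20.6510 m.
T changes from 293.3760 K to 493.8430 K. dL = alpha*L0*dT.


dT = 200.4670 K
dL = 1.150000e-05 * 20.6510 * 200.4670 = 0.047608 m
L_final = 20.698608 m

dL = 0.047608 m


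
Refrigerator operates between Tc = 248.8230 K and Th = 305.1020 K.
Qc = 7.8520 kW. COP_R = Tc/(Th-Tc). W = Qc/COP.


COP = 248.8230 / 56.2790 = 4.4212
W = 7.8520 / 4.4212 = 1.7760 kW

COP = 4.4212, W = 1.7760 kW


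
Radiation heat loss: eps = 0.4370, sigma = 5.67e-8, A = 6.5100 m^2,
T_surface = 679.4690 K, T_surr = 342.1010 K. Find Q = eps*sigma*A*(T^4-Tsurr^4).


T^4 = 2.1315e+11
Tsurr^4 = 1.3697e+10
Q = 0.4370 * 5.67e-8 * 6.5100 * 1.9945e+11 = 32172.0994 W

32172.0994 W


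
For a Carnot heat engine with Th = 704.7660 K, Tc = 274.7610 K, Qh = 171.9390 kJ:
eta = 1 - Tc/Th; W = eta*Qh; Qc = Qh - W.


eta = 1 - 274.7610/704.7660 = 0.6101
W = 0.6101 * 171.9390 = 104.9066 kJ
Qc = 171.9390 - 104.9066 = 67.0324 kJ

eta = 61.0139%, W = 104.9066 kJ, Qc = 67.0324 kJ


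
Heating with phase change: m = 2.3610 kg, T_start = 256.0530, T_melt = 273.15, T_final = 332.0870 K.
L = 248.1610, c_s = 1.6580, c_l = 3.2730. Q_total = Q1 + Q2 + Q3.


Q1 (sensible, solid) = 2.3610 * 1.6580 * 17.0970 = 66.9269 kJ
Q2 (latent) = 2.3610 * 248.1610 = 585.9081 kJ
Q3 (sensible, liquid) = 2.3610 * 3.2730 * 58.9370 = 455.4388 kJ
Q_total = 1108.2738 kJ

1108.2738 kJ


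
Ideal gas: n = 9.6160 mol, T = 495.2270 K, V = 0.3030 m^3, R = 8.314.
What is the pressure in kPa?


P = nRT/V = 9.6160 * 8.314 * 495.2270 / 0.3030
= 39592.1229 / 0.3030 = 130667.0724 Pa = 130.6671 kPa

130.6671 kPa


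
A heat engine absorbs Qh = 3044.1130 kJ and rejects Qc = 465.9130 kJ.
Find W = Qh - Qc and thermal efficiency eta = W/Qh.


W = 3044.1130 - 465.9130 = 2578.2000 kJ
eta = 2578.2000 / 3044.1130 = 0.8469 = 84.6946%

W = 2578.2000 kJ, eta = 84.6946%


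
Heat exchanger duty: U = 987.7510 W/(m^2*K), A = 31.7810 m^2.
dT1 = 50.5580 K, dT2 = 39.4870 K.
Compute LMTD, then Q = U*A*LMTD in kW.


LMTD = 44.7947 K
Q = 987.7510 * 31.7810 * 44.7947 = 1406182.9250 W = 1406.1829 kW

1406.1829 kW


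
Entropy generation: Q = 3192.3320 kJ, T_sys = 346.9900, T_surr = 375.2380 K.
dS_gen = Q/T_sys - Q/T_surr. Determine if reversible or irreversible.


dS_sys = 3192.3320/346.9900 = 9.2001 kJ/K
dS_surr = -3192.3320/375.2380 = -8.5075 kJ/K
dS_gen = 9.2001 - 8.5075 = 0.6926 kJ/K (irreversible)

dS_gen = 0.6926 kJ/K, irreversible


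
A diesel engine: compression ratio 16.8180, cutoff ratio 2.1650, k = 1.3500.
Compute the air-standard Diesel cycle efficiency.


r^(k-1) = 2.6855
rc^k = 2.8371
eta = 0.5650 = 56.5047%

56.5047%


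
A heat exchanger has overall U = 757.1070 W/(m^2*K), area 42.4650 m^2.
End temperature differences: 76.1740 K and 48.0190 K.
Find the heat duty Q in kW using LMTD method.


LMTD = 61.0177 K
Q = 757.1070 * 42.4650 * 61.0177 = 1961752.7828 W = 1961.7528 kW

1961.7528 kW


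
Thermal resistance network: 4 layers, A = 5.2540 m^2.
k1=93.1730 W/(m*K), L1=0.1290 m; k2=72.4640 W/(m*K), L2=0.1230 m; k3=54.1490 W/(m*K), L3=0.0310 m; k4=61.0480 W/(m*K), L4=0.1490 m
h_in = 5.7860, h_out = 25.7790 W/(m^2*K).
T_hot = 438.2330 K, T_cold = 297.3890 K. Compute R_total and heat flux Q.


R_conv_in = 1/(5.7860*5.2540) = 0.0329
R_1 = 0.1290/(93.1730*5.2540) = 0.0003
R_2 = 0.1230/(72.4640*5.2540) = 0.0003
R_3 = 0.0310/(54.1490*5.2540) = 0.0001
R_4 = 0.1490/(61.0480*5.2540) = 0.0005
R_conv_out = 1/(25.7790*5.2540) = 0.0074
R_total = 0.0414 K/W
Q = 140.8440 / 0.0414 = 3398.8765 W

R_total = 0.0414 K/W, Q = 3398.8765 W


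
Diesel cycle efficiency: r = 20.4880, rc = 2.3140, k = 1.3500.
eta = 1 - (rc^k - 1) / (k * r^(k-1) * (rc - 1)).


r^(k-1) = 2.8776
rc^k = 3.1038
eta = 0.5879 = 58.7859%

58.7859%


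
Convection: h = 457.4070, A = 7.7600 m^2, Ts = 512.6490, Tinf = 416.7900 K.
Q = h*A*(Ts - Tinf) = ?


dT = 95.8590 K
Q = 457.4070 * 7.7600 * 95.8590 = 340249.4423 W

340249.4423 W


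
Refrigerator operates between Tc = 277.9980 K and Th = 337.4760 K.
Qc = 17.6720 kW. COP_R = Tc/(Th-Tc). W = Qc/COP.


COP = 277.9980 / 59.4780 = 4.6740
W = 17.6720 / 4.6740 = 3.7809 kW

COP = 4.6740, W = 3.7809 kW


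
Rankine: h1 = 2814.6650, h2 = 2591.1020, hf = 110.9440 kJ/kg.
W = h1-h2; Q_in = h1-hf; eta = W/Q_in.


W = 223.5630 kJ/kg
Q_in = 2703.7210 kJ/kg
eta = 0.0827 = 8.2687%

eta = 8.2687%


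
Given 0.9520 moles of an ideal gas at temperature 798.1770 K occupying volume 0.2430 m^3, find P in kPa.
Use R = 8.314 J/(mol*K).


P = nRT/V = 0.9520 * 8.314 * 798.1770 / 0.2430
= 6317.5135 / 0.2430 = 25997.9979 Pa = 25.9980 kPa

25.9980 kPa


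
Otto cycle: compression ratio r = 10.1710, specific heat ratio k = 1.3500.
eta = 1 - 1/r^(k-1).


r^(k-1) = 2.2520
eta = 1 - 1/2.2520 = 0.5560 = 55.5959%

55.5959%


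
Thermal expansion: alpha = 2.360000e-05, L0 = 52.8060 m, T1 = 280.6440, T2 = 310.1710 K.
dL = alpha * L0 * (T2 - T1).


dT = 29.5270 K
dL = 2.360000e-05 * 52.8060 * 29.5270 = 0.036797 m
L_final = 52.842797 m

dL = 0.036797 m


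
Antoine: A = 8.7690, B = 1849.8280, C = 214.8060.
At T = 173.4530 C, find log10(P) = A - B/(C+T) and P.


C+T = 388.2590
B/(C+T) = 4.7644
log10(P) = 8.7690 - 4.7644 = 4.0046
P = 10^4.0046 = 10106.0731 mmHg

10106.0731 mmHg


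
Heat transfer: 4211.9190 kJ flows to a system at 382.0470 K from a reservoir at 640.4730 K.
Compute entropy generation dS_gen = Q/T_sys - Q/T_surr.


dS_sys = 4211.9190/382.0470 = 11.0246 kJ/K
dS_surr = -4211.9190/640.4730 = -6.5763 kJ/K
dS_gen = 11.0246 - 6.5763 = 4.4483 kJ/K (irreversible)

dS_gen = 4.4483 kJ/K, irreversible


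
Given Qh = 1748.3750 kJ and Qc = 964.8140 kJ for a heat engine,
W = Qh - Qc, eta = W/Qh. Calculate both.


W = 1748.3750 - 964.8140 = 783.5610 kJ
eta = 783.5610 / 1748.3750 = 0.4482 = 44.8165%

W = 783.5610 kJ, eta = 44.8165%


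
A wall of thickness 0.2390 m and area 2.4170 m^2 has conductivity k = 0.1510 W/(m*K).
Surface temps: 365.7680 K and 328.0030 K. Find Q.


dT = 37.7650 K
Q = 0.1510 * 2.4170 * 37.7650 / 0.2390 = 57.6694 W

57.6694 W


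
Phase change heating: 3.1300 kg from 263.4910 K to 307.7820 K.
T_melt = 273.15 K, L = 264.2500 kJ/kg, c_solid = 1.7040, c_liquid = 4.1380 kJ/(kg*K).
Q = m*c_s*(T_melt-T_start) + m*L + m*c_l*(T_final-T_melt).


Q1 (sensible, solid) = 3.1300 * 1.7040 * 9.6590 = 51.5165 kJ
Q2 (latent) = 3.1300 * 264.2500 = 827.1025 kJ
Q3 (sensible, liquid) = 3.1300 * 4.1380 * 34.6320 = 448.5516 kJ
Q_total = 1327.1706 kJ

1327.1706 kJ


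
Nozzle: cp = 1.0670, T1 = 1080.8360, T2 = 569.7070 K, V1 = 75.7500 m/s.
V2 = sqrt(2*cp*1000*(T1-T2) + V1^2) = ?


dT = 511.1290 K
2*cp*1000*dT = 1090749.2860
V1^2 = 5738.0625
V2 = sqrt(1096487.3485) = 1047.1329 m/s

1047.1329 m/s


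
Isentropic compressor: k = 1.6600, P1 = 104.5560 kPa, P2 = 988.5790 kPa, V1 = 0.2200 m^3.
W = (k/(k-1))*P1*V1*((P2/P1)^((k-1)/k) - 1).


(k-1)/k = 0.3976
(P2/P1)^exp = 2.4429
W = 2.5152 * 104.5560 * 0.2200 * (2.4429 - 1) = 83.4807 kJ

83.4807 kJ


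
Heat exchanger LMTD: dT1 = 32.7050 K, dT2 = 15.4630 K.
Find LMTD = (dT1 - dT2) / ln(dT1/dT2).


dT1/dT2 = 2.1150
ln(dT1/dT2) = 0.7491
LMTD = 17.2420 / 0.7491 = 23.0176 K

23.0176 K


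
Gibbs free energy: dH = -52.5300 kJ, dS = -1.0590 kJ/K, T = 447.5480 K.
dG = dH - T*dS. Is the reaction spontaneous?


T*dS = 447.5480 * -1.0590 = -473.9533 kJ
dG = -52.5300 + 473.9533 = 421.4233 kJ (non-spontaneous)

dG = 421.4233 kJ, non-spontaneous


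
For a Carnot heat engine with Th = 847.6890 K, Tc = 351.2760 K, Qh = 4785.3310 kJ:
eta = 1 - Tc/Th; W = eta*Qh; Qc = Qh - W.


eta = 1 - 351.2760/847.6890 = 0.5856
W = 0.5856 * 4785.3310 = 2802.3255 kJ
Qc = 4785.3310 - 2802.3255 = 1983.0055 kJ

eta = 58.5607%, W = 2802.3255 kJ, Qc = 1983.0055 kJ


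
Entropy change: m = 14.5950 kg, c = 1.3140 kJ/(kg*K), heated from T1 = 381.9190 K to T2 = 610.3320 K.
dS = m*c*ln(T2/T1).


T2/T1 = 1.5981
ln(T2/T1) = 0.4688
dS = 14.5950 * 1.3140 * 0.4688 = 8.9905 kJ/K

8.9905 kJ/K


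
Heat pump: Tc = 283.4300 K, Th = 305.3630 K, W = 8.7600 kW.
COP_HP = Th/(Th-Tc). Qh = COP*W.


COP = 305.3630 / 21.9330 = 13.9225
Qh = 13.9225 * 8.7600 = 121.9614 kW

COP = 13.9225, Qh = 121.9614 kW


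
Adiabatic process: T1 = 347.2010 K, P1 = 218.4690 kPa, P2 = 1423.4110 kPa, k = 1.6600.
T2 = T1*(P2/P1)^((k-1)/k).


(k-1)/k = 0.3976
(P2/P1)^exp = 2.1068
T2 = 347.2010 * 2.1068 = 731.4689 K

731.4689 K


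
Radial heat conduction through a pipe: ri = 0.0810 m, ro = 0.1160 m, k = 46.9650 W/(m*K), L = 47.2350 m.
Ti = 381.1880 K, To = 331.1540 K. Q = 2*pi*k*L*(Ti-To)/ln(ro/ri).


dT = 50.0340 K
ln(ro/ri) = 0.3591
Q = 2*pi*46.9650*47.2350*50.0340 / 0.3591 = 1941861.7502 W

1941861.7502 W


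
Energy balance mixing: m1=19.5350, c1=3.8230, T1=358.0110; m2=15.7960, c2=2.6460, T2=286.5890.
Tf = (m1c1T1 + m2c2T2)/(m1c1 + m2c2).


num = 38715.4224
den = 116.4785
Tf = 332.3825 K

332.3825 K


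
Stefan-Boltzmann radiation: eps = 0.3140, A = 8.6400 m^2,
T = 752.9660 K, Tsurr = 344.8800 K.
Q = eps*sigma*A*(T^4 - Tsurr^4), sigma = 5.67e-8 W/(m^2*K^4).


T^4 = 3.2144e+11
Tsurr^4 = 1.4147e+10
Q = 0.3140 * 5.67e-8 * 8.6400 * 3.0729e+11 = 47269.4315 W

47269.4315 W


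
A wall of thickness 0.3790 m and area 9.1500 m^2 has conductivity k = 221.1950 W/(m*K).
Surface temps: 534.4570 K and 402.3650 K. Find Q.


dT = 132.0920 K
Q = 221.1950 * 9.1500 * 132.0920 / 0.3790 = 705397.1582 W

705397.1582 W


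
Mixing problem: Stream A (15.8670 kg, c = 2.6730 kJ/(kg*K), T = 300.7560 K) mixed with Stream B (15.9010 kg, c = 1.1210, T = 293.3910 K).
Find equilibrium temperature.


num = 17985.5119
den = 60.2375
Tf = 298.5766 K

298.5766 K


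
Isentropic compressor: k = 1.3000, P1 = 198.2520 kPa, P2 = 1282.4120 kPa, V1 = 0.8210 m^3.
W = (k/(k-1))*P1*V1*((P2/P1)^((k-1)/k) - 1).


(k-1)/k = 0.2308
(P2/P1)^exp = 1.5385
W = 4.3333 * 198.2520 * 0.8210 * (1.5385 - 1) = 379.8431 kJ

379.8431 kJ


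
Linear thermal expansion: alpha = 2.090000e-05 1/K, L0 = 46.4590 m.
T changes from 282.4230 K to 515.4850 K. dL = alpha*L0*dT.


dT = 233.0620 K
dL = 2.090000e-05 * 46.4590 * 233.0620 = 0.226302 m
L_final = 46.685302 m

dL = 0.226302 m


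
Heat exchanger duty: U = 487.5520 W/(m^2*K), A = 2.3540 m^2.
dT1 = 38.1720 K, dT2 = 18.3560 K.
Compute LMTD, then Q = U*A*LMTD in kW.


LMTD = 27.0656 K
Q = 487.5520 * 2.3540 * 27.0656 = 31063.1747 W = 31.0632 kW

31.0632 kW


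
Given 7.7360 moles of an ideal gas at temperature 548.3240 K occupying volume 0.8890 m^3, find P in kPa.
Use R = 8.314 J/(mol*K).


P = nRT/V = 7.7360 * 8.314 * 548.3240 / 0.8890
= 35266.6117 / 0.8890 = 39669.9795 Pa = 39.6700 kPa

39.6700 kPa


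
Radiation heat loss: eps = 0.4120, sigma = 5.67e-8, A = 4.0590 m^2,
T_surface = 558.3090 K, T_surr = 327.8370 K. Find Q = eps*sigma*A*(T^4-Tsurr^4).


T^4 = 9.7162e+10
Tsurr^4 = 1.1551e+10
Q = 0.4120 * 5.67e-8 * 4.0590 * 8.5611e+10 = 8117.6363 W

8117.6363 W


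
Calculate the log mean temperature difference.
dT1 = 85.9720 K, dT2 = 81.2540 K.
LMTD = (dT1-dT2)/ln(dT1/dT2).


dT1/dT2 = 1.0581
ln(dT1/dT2) = 0.0564
LMTD = 4.7180 / 0.0564 = 83.5908 K

83.5908 K


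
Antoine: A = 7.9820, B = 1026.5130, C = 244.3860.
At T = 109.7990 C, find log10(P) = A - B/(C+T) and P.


C+T = 354.1850
B/(C+T) = 2.8982
log10(P) = 7.9820 - 2.8982 = 5.0838
P = 10^5.0838 = 121271.9552 mmHg

121271.9552 mmHg


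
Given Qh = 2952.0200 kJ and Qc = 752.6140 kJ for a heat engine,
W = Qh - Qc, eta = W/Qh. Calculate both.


W = 2952.0200 - 752.6140 = 2199.4060 kJ
eta = 2199.4060 / 2952.0200 = 0.7451 = 74.5051%

W = 2199.4060 kJ, eta = 74.5051%


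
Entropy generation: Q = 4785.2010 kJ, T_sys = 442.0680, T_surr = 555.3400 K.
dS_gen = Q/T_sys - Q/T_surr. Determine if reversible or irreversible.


dS_sys = 4785.2010/442.0680 = 10.8246 kJ/K
dS_surr = -4785.2010/555.3400 = -8.6167 kJ/K
dS_gen = 10.8246 - 8.6167 = 2.2079 kJ/K (irreversible)

dS_gen = 2.2079 kJ/K, irreversible


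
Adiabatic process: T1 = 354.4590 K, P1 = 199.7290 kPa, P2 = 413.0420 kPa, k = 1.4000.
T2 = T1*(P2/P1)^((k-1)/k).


(k-1)/k = 0.2857
(P2/P1)^exp = 1.2307
T2 = 354.4590 * 1.2307 = 436.2385 K

436.2385 K


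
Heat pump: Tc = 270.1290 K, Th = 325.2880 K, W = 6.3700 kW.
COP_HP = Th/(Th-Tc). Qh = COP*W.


COP = 325.2880 / 55.1590 = 5.8973
Qh = 5.8973 * 6.3700 = 37.5657 kW

COP = 5.8973, Qh = 37.5657 kW


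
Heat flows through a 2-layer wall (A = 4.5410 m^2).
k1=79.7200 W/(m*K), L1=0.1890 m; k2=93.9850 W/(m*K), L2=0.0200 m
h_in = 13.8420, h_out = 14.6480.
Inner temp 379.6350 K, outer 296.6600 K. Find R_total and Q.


R_conv_in = 1/(13.8420*4.5410) = 0.0159
R_1 = 0.1890/(79.7200*4.5410) = 0.0005
R_2 = 0.0200/(93.9850*4.5410) = 4.6862e-05
R_conv_out = 1/(14.6480*4.5410) = 0.0150
R_total = 0.0315 K/W
Q = 82.9750 / 0.0315 = 2633.1201 W

R_total = 0.0315 K/W, Q = 2633.1201 W
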